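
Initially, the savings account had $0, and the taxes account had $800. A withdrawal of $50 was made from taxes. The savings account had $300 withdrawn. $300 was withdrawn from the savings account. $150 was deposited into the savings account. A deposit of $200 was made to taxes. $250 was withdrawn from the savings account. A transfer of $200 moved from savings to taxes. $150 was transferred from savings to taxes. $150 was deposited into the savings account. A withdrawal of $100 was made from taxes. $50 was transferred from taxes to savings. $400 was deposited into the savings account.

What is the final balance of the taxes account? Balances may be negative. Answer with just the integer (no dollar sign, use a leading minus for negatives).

Tracking account balances step by step:
Start: savings=0, taxes=800
Event 1 (withdraw 50 from taxes): taxes: 800 - 50 = 750. Balances: savings=0, taxes=750
Event 2 (withdraw 300 from savings): savings: 0 - 300 = -300. Balances: savings=-300, taxes=750
Event 3 (withdraw 300 from savings): savings: -300 - 300 = -600. Balances: savings=-600, taxes=750
Event 4 (deposit 150 to savings): savings: -600 + 150 = -450. Balances: savings=-450, taxes=750
Event 5 (deposit 200 to taxes): taxes: 750 + 200 = 950. Balances: savings=-450, taxes=950
Event 6 (withdraw 250 from savings): savings: -450 - 250 = -700. Balances: savings=-700, taxes=950
Event 7 (transfer 200 savings -> taxes): savings: -700 - 200 = -900, taxes: 950 + 200 = 1150. Balances: savings=-900, taxes=1150
Event 8 (transfer 150 savings -> taxes): savings: -900 - 150 = -1050, taxes: 1150 + 150 = 1300. Balances: savings=-1050, taxes=1300
Event 9 (deposit 150 to savings): savings: -1050 + 150 = -900. Balances: savings=-900, taxes=1300
Event 10 (withdraw 100 from taxes): taxes: 1300 - 100 = 1200. Balances: savings=-900, taxes=1200
Event 11 (transfer 50 taxes -> savings): taxes: 1200 - 50 = 1150, savings: -900 + 50 = -850. Balances: savings=-850, taxes=1150
Event 12 (deposit 400 to savings): savings: -850 + 400 = -450. Balances: savings=-450, taxes=1150

Final balance of taxes: 1150

Answer: 1150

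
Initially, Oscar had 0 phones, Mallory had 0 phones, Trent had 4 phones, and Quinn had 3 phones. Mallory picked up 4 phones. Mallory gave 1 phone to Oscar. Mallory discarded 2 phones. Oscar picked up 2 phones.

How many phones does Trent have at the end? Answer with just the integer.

Tracking counts step by step:
Start: Oscar=0, Mallory=0, Trent=4, Quinn=3
Event 1 (Mallory +4): Mallory: 0 -> 4. State: Oscar=0, Mallory=4, Trent=4, Quinn=3
Event 2 (Mallory -> Oscar, 1): Mallory: 4 -> 3, Oscar: 0 -> 1. State: Oscar=1, Mallory=3, Trent=4, Quinn=3
Event 3 (Mallory -2): Mallory: 3 -> 1. State: Oscar=1, Mallory=1, Trent=4, Quinn=3
Event 4 (Oscar +2): Oscar: 1 -> 3. State: Oscar=3, Mallory=1, Trent=4, Quinn=3

Trent's final count: 4

Answer: 4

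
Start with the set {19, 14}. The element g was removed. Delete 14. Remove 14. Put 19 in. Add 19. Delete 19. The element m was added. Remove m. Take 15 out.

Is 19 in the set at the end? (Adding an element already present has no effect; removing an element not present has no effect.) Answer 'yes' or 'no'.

Tracking the set through each operation:
Start: {14, 19}
Event 1 (remove g): not present, no change. Set: {14, 19}
Event 2 (remove 14): removed. Set: {19}
Event 3 (remove 14): not present, no change. Set: {19}
Event 4 (add 19): already present, no change. Set: {19}
Event 5 (add 19): already present, no change. Set: {19}
Event 6 (remove 19): removed. Set: {}
Event 7 (add m): added. Set: {m}
Event 8 (remove m): removed. Set: {}
Event 9 (remove 15): not present, no change. Set: {}

Final set: {} (size 0)
19 is NOT in the final set.

Answer: no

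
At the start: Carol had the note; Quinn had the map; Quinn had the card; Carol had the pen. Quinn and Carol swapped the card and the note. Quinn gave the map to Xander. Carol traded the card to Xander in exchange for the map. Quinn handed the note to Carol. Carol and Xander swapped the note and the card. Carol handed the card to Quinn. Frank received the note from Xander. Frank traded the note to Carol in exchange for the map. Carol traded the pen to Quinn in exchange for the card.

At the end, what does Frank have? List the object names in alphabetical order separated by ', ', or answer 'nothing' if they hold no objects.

Tracking all object holders:
Start: note:Carol, map:Quinn, card:Quinn, pen:Carol
Event 1 (swap card<->note: now card:Carol, note:Quinn). State: note:Quinn, map:Quinn, card:Carol, pen:Carol
Event 2 (give map: Quinn -> Xander). State: note:Quinn, map:Xander, card:Carol, pen:Carol
Event 3 (swap card<->map: now card:Xander, map:Carol). State: note:Quinn, map:Carol, card:Xander, pen:Carol
Event 4 (give note: Quinn -> Carol). State: note:Carol, map:Carol, card:Xander, pen:Carol
Event 5 (swap note<->card: now note:Xander, card:Carol). State: note:Xander, map:Carol, card:Carol, pen:Carol
Event 6 (give card: Carol -> Quinn). State: note:Xander, map:Carol, card:Quinn, pen:Carol
Event 7 (give note: Xander -> Frank). State: note:Frank, map:Carol, card:Quinn, pen:Carol
Event 8 (swap note<->map: now note:Carol, map:Frank). State: note:Carol, map:Frank, card:Quinn, pen:Carol
Event 9 (swap pen<->card: now pen:Quinn, card:Carol). State: note:Carol, map:Frank, card:Carol, pen:Quinn

Final state: note:Carol, map:Frank, card:Carol, pen:Quinn
Frank holds: map.

Answer: map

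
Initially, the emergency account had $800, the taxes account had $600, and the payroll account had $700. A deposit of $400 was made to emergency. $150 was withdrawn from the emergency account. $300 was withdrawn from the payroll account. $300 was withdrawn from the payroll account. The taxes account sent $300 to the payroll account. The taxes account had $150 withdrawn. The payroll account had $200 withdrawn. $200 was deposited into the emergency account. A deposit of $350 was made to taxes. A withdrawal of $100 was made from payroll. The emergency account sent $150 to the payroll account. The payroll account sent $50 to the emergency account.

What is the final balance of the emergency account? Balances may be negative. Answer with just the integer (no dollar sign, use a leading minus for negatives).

Answer: 1150

Derivation:
Tracking account balances step by step:
Start: emergency=800, taxes=600, payroll=700
Event 1 (deposit 400 to emergency): emergency: 800 + 400 = 1200. Balances: emergency=1200, taxes=600, payroll=700
Event 2 (withdraw 150 from emergency): emergency: 1200 - 150 = 1050. Balances: emergency=1050, taxes=600, payroll=700
Event 3 (withdraw 300 from payroll): payroll: 700 - 300 = 400. Balances: emergency=1050, taxes=600, payroll=400
Event 4 (withdraw 300 from payroll): payroll: 400 - 300 = 100. Balances: emergency=1050, taxes=600, payroll=100
Event 5 (transfer 300 taxes -> payroll): taxes: 600 - 300 = 300, payroll: 100 + 300 = 400. Balances: emergency=1050, taxes=300, payroll=400
Event 6 (withdraw 150 from taxes): taxes: 300 - 150 = 150. Balances: emergency=1050, taxes=150, payroll=400
Event 7 (withdraw 200 from payroll): payroll: 400 - 200 = 200. Balances: emergency=1050, taxes=150, payroll=200
Event 8 (deposit 200 to emergency): emergency: 1050 + 200 = 1250. Balances: emergency=1250, taxes=150, payroll=200
Event 9 (deposit 350 to taxes): taxes: 150 + 350 = 500. Balances: emergency=1250, taxes=500, payroll=200
Event 10 (withdraw 100 from payroll): payroll: 200 - 100 = 100. Balances: emergency=1250, taxes=500, payroll=100
Event 11 (transfer 150 emergency -> payroll): emergency: 1250 - 150 = 1100, payroll: 100 + 150 = 250. Balances: emergency=1100, taxes=500, payroll=250
Event 12 (transfer 50 payroll -> emergency): payroll: 250 - 50 = 200, emergency: 1100 + 50 = 1150. Balances: emergency=1150, taxes=500, payroll=200

Final balance of emergency: 1150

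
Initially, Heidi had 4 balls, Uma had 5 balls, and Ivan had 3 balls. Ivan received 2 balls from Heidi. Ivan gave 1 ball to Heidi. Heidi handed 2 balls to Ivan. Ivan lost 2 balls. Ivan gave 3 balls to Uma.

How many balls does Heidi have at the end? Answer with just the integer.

Tracking counts step by step:
Start: Heidi=4, Uma=5, Ivan=3
Event 1 (Heidi -> Ivan, 2): Heidi: 4 -> 2, Ivan: 3 -> 5. State: Heidi=2, Uma=5, Ivan=5
Event 2 (Ivan -> Heidi, 1): Ivan: 5 -> 4, Heidi: 2 -> 3. State: Heidi=3, Uma=5, Ivan=4
Event 3 (Heidi -> Ivan, 2): Heidi: 3 -> 1, Ivan: 4 -> 6. State: Heidi=1, Uma=5, Ivan=6
Event 4 (Ivan -2): Ivan: 6 -> 4. State: Heidi=1, Uma=5, Ivan=4
Event 5 (Ivan -> Uma, 3): Ivan: 4 -> 1, Uma: 5 -> 8. State: Heidi=1, Uma=8, Ivan=1

Heidi's final count: 1

Answer: 1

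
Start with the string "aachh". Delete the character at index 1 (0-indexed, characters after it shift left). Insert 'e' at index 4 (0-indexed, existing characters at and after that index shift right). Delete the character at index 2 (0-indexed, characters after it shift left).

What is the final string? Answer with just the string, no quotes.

Answer: ache

Derivation:
Applying each edit step by step:
Start: "aachh"
Op 1 (delete idx 1 = 'a'): "aachh" -> "achh"
Op 2 (insert 'e' at idx 4): "achh" -> "achhe"
Op 3 (delete idx 2 = 'h'): "achhe" -> "ache"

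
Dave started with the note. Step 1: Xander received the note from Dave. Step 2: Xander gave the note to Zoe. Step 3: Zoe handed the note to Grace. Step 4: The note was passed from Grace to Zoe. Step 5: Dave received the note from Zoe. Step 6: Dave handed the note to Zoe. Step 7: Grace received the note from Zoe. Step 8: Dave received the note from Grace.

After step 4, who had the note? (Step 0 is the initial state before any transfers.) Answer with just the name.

Tracking the note holder through step 4:
After step 0 (start): Dave
After step 1: Xander
After step 2: Zoe
After step 3: Grace
After step 4: Zoe

At step 4, the holder is Zoe.

Answer: Zoe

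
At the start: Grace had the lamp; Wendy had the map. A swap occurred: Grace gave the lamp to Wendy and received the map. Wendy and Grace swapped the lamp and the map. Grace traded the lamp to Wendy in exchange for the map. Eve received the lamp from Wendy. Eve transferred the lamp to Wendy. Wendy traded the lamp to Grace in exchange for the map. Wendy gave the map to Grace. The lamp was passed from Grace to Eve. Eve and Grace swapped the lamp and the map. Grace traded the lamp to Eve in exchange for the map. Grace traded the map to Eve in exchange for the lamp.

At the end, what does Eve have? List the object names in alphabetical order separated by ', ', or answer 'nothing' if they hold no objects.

Tracking all object holders:
Start: lamp:Grace, map:Wendy
Event 1 (swap lamp<->map: now lamp:Wendy, map:Grace). State: lamp:Wendy, map:Grace
Event 2 (swap lamp<->map: now lamp:Grace, map:Wendy). State: lamp:Grace, map:Wendy
Event 3 (swap lamp<->map: now lamp:Wendy, map:Grace). State: lamp:Wendy, map:Grace
Event 4 (give lamp: Wendy -> Eve). State: lamp:Eve, map:Grace
Event 5 (give lamp: Eve -> Wendy). State: lamp:Wendy, map:Grace
Event 6 (swap lamp<->map: now lamp:Grace, map:Wendy). State: lamp:Grace, map:Wendy
Event 7 (give map: Wendy -> Grace). State: lamp:Grace, map:Grace
Event 8 (give lamp: Grace -> Eve). State: lamp:Eve, map:Grace
Event 9 (swap lamp<->map: now lamp:Grace, map:Eve). State: lamp:Grace, map:Eve
Event 10 (swap lamp<->map: now lamp:Eve, map:Grace). State: lamp:Eve, map:Grace
Event 11 (swap map<->lamp: now map:Eve, lamp:Grace). State: lamp:Grace, map:Eve

Final state: lamp:Grace, map:Eve
Eve holds: map.

Answer: map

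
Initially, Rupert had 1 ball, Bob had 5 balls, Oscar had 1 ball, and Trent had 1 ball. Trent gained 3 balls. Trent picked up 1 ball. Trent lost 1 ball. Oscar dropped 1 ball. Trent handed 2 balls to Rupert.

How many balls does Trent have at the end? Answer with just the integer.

Tracking counts step by step:
Start: Rupert=1, Bob=5, Oscar=1, Trent=1
Event 1 (Trent +3): Trent: 1 -> 4. State: Rupert=1, Bob=5, Oscar=1, Trent=4
Event 2 (Trent +1): Trent: 4 -> 5. State: Rupert=1, Bob=5, Oscar=1, Trent=5
Event 3 (Trent -1): Trent: 5 -> 4. State: Rupert=1, Bob=5, Oscar=1, Trent=4
Event 4 (Oscar -1): Oscar: 1 -> 0. State: Rupert=1, Bob=5, Oscar=0, Trent=4
Event 5 (Trent -> Rupert, 2): Trent: 4 -> 2, Rupert: 1 -> 3. State: Rupert=3, Bob=5, Oscar=0, Trent=2

Trent's final count: 2

Answer: 2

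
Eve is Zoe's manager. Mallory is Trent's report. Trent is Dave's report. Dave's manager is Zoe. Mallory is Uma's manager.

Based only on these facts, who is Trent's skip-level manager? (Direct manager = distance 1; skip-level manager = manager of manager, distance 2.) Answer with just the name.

Reconstructing the manager chain from the given facts:
  Eve -> Zoe -> Dave -> Trent -> Mallory -> Uma
(each arrow means 'manager of the next')
Positions in the chain (0 = top):
  position of Eve: 0
  position of Zoe: 1
  position of Dave: 2
  position of Trent: 3
  position of Mallory: 4
  position of Uma: 5

Trent is at position 3; the skip-level manager is 2 steps up the chain, i.e. position 1: Zoe.

Answer: Zoe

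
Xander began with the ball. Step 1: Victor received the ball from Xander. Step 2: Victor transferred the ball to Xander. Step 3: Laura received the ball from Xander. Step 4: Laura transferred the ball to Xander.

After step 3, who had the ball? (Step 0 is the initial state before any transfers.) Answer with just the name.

Answer: Laura

Derivation:
Tracking the ball holder through step 3:
After step 0 (start): Xander
After step 1: Victor
After step 2: Xander
After step 3: Laura

At step 3, the holder is Laura.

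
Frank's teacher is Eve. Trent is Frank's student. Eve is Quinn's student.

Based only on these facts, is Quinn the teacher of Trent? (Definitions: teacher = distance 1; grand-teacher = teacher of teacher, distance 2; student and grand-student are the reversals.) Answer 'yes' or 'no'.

Reconstructing the teacher chain from the given facts:
  Quinn -> Eve -> Frank -> Trent
(each arrow means 'teacher of the next')
Positions in the chain (0 = top):
  position of Quinn: 0
  position of Eve: 1
  position of Frank: 2
  position of Trent: 3

Quinn is at position 0, Trent is at position 3; signed distance (j - i) = 3.
'teacher' requires j - i = 1. Actual distance is 3, so the relation does NOT hold.

Answer: no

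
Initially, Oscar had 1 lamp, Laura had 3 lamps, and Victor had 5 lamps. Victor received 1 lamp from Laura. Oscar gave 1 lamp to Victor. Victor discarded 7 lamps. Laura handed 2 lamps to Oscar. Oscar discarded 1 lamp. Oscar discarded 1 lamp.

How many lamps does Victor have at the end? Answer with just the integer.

Answer: 0

Derivation:
Tracking counts step by step:
Start: Oscar=1, Laura=3, Victor=5
Event 1 (Laura -> Victor, 1): Laura: 3 -> 2, Victor: 5 -> 6. State: Oscar=1, Laura=2, Victor=6
Event 2 (Oscar -> Victor, 1): Oscar: 1 -> 0, Victor: 6 -> 7. State: Oscar=0, Laura=2, Victor=7
Event 3 (Victor -7): Victor: 7 -> 0. State: Oscar=0, Laura=2, Victor=0
Event 4 (Laura -> Oscar, 2): Laura: 2 -> 0, Oscar: 0 -> 2. State: Oscar=2, Laura=0, Victor=0
Event 5 (Oscar -1): Oscar: 2 -> 1. State: Oscar=1, Laura=0, Victor=0
Event 6 (Oscar -1): Oscar: 1 -> 0. State: Oscar=0, Laura=0, Victor=0

Victor's final count: 0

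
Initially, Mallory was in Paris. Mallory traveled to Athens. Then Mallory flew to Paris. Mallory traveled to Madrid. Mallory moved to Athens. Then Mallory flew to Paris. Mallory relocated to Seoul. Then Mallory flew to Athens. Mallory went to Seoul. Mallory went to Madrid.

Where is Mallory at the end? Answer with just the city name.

Tracking Mallory's location:
Start: Mallory is in Paris.
After move 1: Paris -> Athens. Mallory is in Athens.
After move 2: Athens -> Paris. Mallory is in Paris.
After move 3: Paris -> Madrid. Mallory is in Madrid.
After move 4: Madrid -> Athens. Mallory is in Athens.
After move 5: Athens -> Paris. Mallory is in Paris.
After move 6: Paris -> Seoul. Mallory is in Seoul.
After move 7: Seoul -> Athens. Mallory is in Athens.
After move 8: Athens -> Seoul. Mallory is in Seoul.
After move 9: Seoul -> Madrid. Mallory is in Madrid.

Answer: Madrid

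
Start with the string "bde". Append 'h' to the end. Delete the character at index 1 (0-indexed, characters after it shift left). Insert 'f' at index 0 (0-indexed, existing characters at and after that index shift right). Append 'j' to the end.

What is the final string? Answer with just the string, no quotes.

Applying each edit step by step:
Start: "bde"
Op 1 (append 'h'): "bde" -> "bdeh"
Op 2 (delete idx 1 = 'd'): "bdeh" -> "beh"
Op 3 (insert 'f' at idx 0): "beh" -> "fbeh"
Op 4 (append 'j'): "fbeh" -> "fbehj"

Answer: fbehj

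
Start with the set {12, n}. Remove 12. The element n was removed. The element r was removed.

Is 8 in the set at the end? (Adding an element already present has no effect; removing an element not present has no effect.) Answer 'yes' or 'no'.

Tracking the set through each operation:
Start: {12, n}
Event 1 (remove 12): removed. Set: {n}
Event 2 (remove n): removed. Set: {}
Event 3 (remove r): not present, no change. Set: {}

Final set: {} (size 0)
8 is NOT in the final set.

Answer: no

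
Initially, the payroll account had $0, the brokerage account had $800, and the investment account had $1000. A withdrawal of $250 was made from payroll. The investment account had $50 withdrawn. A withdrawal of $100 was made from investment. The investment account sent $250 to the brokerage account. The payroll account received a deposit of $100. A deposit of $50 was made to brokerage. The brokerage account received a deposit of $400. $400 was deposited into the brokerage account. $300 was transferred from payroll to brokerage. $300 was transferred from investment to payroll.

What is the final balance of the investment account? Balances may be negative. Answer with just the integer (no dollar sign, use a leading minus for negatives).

Answer: 300

Derivation:
Tracking account balances step by step:
Start: payroll=0, brokerage=800, investment=1000
Event 1 (withdraw 250 from payroll): payroll: 0 - 250 = -250. Balances: payroll=-250, brokerage=800, investment=1000
Event 2 (withdraw 50 from investment): investment: 1000 - 50 = 950. Balances: payroll=-250, brokerage=800, investment=950
Event 3 (withdraw 100 from investment): investment: 950 - 100 = 850. Balances: payroll=-250, brokerage=800, investment=850
Event 4 (transfer 250 investment -> brokerage): investment: 850 - 250 = 600, brokerage: 800 + 250 = 1050. Balances: payroll=-250, brokerage=1050, investment=600
Event 5 (deposit 100 to payroll): payroll: -250 + 100 = -150. Balances: payroll=-150, brokerage=1050, investment=600
Event 6 (deposit 50 to brokerage): brokerage: 1050 + 50 = 1100. Balances: payroll=-150, brokerage=1100, investment=600
Event 7 (deposit 400 to brokerage): brokerage: 1100 + 400 = 1500. Balances: payroll=-150, brokerage=1500, investment=600
Event 8 (deposit 400 to brokerage): brokerage: 1500 + 400 = 1900. Balances: payroll=-150, brokerage=1900, investment=600
Event 9 (transfer 300 payroll -> brokerage): payroll: -150 - 300 = -450, brokerage: 1900 + 300 = 2200. Balances: payroll=-450, brokerage=2200, investment=600
Event 10 (transfer 300 investment -> payroll): investment: 600 - 300 = 300, payroll: -450 + 300 = -150. Balances: payroll=-150, brokerage=2200, investment=300

Final balance of investment: 300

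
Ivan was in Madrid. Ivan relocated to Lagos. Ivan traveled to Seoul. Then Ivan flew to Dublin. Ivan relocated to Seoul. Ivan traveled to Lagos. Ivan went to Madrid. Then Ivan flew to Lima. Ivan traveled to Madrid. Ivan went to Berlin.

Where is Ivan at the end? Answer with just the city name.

Tracking Ivan's location:
Start: Ivan is in Madrid.
After move 1: Madrid -> Lagos. Ivan is in Lagos.
After move 2: Lagos -> Seoul. Ivan is in Seoul.
After move 3: Seoul -> Dublin. Ivan is in Dublin.
After move 4: Dublin -> Seoul. Ivan is in Seoul.
After move 5: Seoul -> Lagos. Ivan is in Lagos.
After move 6: Lagos -> Madrid. Ivan is in Madrid.
After move 7: Madrid -> Lima. Ivan is in Lima.
After move 8: Lima -> Madrid. Ivan is in Madrid.
After move 9: Madrid -> Berlin. Ivan is in Berlin.

Answer: Berlin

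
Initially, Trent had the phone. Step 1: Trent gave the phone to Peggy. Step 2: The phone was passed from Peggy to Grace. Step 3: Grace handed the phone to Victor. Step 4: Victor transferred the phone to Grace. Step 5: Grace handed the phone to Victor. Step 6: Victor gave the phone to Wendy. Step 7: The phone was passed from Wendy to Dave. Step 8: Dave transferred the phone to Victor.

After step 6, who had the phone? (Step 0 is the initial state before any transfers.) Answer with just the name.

Tracking the phone holder through step 6:
After step 0 (start): Trent
After step 1: Peggy
After step 2: Grace
After step 3: Victor
After step 4: Grace
After step 5: Victor
After step 6: Wendy

At step 6, the holder is Wendy.

Answer: Wendy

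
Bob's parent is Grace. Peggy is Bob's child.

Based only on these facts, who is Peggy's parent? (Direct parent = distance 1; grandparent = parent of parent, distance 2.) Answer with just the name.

Answer: Bob

Derivation:
Reconstructing the parent chain from the given facts:
  Grace -> Bob -> Peggy
(each arrow means 'parent of the next')
Positions in the chain (0 = top):
  position of Grace: 0
  position of Bob: 1
  position of Peggy: 2

Peggy is at position 2; the parent is 1 step up the chain, i.e. position 1: Bob.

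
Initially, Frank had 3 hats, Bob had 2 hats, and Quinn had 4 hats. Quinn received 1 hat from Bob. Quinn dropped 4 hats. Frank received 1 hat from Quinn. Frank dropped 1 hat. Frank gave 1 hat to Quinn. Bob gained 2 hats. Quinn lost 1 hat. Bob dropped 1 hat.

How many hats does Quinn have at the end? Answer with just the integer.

Tracking counts step by step:
Start: Frank=3, Bob=2, Quinn=4
Event 1 (Bob -> Quinn, 1): Bob: 2 -> 1, Quinn: 4 -> 5. State: Frank=3, Bob=1, Quinn=5
Event 2 (Quinn -4): Quinn: 5 -> 1. State: Frank=3, Bob=1, Quinn=1
Event 3 (Quinn -> Frank, 1): Quinn: 1 -> 0, Frank: 3 -> 4. State: Frank=4, Bob=1, Quinn=0
Event 4 (Frank -1): Frank: 4 -> 3. State: Frank=3, Bob=1, Quinn=0
Event 5 (Frank -> Quinn, 1): Frank: 3 -> 2, Quinn: 0 -> 1. State: Frank=2, Bob=1, Quinn=1
Event 6 (Bob +2): Bob: 1 -> 3. State: Frank=2, Bob=3, Quinn=1
Event 7 (Quinn -1): Quinn: 1 -> 0. State: Frank=2, Bob=3, Quinn=0
Event 8 (Bob -1): Bob: 3 -> 2. State: Frank=2, Bob=2, Quinn=0

Quinn's final count: 0

Answer: 0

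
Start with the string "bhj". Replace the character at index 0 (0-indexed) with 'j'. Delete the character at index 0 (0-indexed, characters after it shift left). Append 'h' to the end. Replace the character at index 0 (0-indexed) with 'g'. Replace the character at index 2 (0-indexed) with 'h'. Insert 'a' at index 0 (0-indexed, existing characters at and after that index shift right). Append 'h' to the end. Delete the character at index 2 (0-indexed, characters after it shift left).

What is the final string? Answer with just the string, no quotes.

Applying each edit step by step:
Start: "bhj"
Op 1 (replace idx 0: 'b' -> 'j'): "bhj" -> "jhj"
Op 2 (delete idx 0 = 'j'): "jhj" -> "hj"
Op 3 (append 'h'): "hj" -> "hjh"
Op 4 (replace idx 0: 'h' -> 'g'): "hjh" -> "gjh"
Op 5 (replace idx 2: 'h' -> 'h'): "gjh" -> "gjh"
Op 6 (insert 'a' at idx 0): "gjh" -> "agjh"
Op 7 (append 'h'): "agjh" -> "agjhh"
Op 8 (delete idx 2 = 'j'): "agjhh" -> "aghh"

Answer: aghh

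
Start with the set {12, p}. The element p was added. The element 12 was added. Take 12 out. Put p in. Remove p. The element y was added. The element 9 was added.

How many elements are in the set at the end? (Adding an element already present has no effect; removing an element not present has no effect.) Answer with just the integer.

Tracking the set through each operation:
Start: {12, p}
Event 1 (add p): already present, no change. Set: {12, p}
Event 2 (add 12): already present, no change. Set: {12, p}
Event 3 (remove 12): removed. Set: {p}
Event 4 (add p): already present, no change. Set: {p}
Event 5 (remove p): removed. Set: {}
Event 6 (add y): added. Set: {y}
Event 7 (add 9): added. Set: {9, y}

Final set: {9, y} (size 2)

Answer: 2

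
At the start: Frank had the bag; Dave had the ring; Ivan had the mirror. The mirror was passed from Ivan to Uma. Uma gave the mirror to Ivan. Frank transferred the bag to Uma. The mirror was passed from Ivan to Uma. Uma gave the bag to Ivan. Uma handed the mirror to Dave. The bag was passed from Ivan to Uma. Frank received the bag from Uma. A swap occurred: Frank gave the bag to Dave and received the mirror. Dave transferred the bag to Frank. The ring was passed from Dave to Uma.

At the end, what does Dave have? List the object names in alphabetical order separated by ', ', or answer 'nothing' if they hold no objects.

Tracking all object holders:
Start: bag:Frank, ring:Dave, mirror:Ivan
Event 1 (give mirror: Ivan -> Uma). State: bag:Frank, ring:Dave, mirror:Uma
Event 2 (give mirror: Uma -> Ivan). State: bag:Frank, ring:Dave, mirror:Ivan
Event 3 (give bag: Frank -> Uma). State: bag:Uma, ring:Dave, mirror:Ivan
Event 4 (give mirror: Ivan -> Uma). State: bag:Uma, ring:Dave, mirror:Uma
Event 5 (give bag: Uma -> Ivan). State: bag:Ivan, ring:Dave, mirror:Uma
Event 6 (give mirror: Uma -> Dave). State: bag:Ivan, ring:Dave, mirror:Dave
Event 7 (give bag: Ivan -> Uma). State: bag:Uma, ring:Dave, mirror:Dave
Event 8 (give bag: Uma -> Frank). State: bag:Frank, ring:Dave, mirror:Dave
Event 9 (swap bag<->mirror: now bag:Dave, mirror:Frank). State: bag:Dave, ring:Dave, mirror:Frank
Event 10 (give bag: Dave -> Frank). State: bag:Frank, ring:Dave, mirror:Frank
Event 11 (give ring: Dave -> Uma). State: bag:Frank, ring:Uma, mirror:Frank

Final state: bag:Frank, ring:Uma, mirror:Frank
Dave holds: (nothing).

Answer: nothing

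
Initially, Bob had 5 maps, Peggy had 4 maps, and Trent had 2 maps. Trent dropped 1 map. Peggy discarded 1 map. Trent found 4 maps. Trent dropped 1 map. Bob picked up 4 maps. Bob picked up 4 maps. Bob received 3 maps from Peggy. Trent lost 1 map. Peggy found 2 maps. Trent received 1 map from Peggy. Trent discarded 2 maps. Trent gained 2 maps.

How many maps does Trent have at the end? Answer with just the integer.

Answer: 4

Derivation:
Tracking counts step by step:
Start: Bob=5, Peggy=4, Trent=2
Event 1 (Trent -1): Trent: 2 -> 1. State: Bob=5, Peggy=4, Trent=1
Event 2 (Peggy -1): Peggy: 4 -> 3. State: Bob=5, Peggy=3, Trent=1
Event 3 (Trent +4): Trent: 1 -> 5. State: Bob=5, Peggy=3, Trent=5
Event 4 (Trent -1): Trent: 5 -> 4. State: Bob=5, Peggy=3, Trent=4
Event 5 (Bob +4): Bob: 5 -> 9. State: Bob=9, Peggy=3, Trent=4
Event 6 (Bob +4): Bob: 9 -> 13. State: Bob=13, Peggy=3, Trent=4
Event 7 (Peggy -> Bob, 3): Peggy: 3 -> 0, Bob: 13 -> 16. State: Bob=16, Peggy=0, Trent=4
Event 8 (Trent -1): Trent: 4 -> 3. State: Bob=16, Peggy=0, Trent=3
Event 9 (Peggy +2): Peggy: 0 -> 2. State: Bob=16, Peggy=2, Trent=3
Event 10 (Peggy -> Trent, 1): Peggy: 2 -> 1, Trent: 3 -> 4. State: Bob=16, Peggy=1, Trent=4
Event 11 (Trent -2): Trent: 4 -> 2. State: Bob=16, Peggy=1, Trent=2
Event 12 (Trent +2): Trent: 2 -> 4. State: Bob=16, Peggy=1, Trent=4

Trent's final count: 4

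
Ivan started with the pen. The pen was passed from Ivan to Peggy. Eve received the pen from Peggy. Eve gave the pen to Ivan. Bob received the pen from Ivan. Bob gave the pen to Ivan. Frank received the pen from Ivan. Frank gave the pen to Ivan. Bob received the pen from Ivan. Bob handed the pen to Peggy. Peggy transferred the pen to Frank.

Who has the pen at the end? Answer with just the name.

Answer: Frank

Derivation:
Tracking the pen through each event:
Start: Ivan has the pen.
After event 1: Peggy has the pen.
After event 2: Eve has the pen.
After event 3: Ivan has the pen.
After event 4: Bob has the pen.
After event 5: Ivan has the pen.
After event 6: Frank has the pen.
After event 7: Ivan has the pen.
After event 8: Bob has the pen.
After event 9: Peggy has the pen.
After event 10: Frank has the pen.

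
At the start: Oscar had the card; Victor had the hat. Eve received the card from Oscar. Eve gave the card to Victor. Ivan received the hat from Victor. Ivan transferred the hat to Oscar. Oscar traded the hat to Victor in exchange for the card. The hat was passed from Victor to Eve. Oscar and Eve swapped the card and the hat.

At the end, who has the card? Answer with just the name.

Tracking all object holders:
Start: card:Oscar, hat:Victor
Event 1 (give card: Oscar -> Eve). State: card:Eve, hat:Victor
Event 2 (give card: Eve -> Victor). State: card:Victor, hat:Victor
Event 3 (give hat: Victor -> Ivan). State: card:Victor, hat:Ivan
Event 4 (give hat: Ivan -> Oscar). State: card:Victor, hat:Oscar
Event 5 (swap hat<->card: now hat:Victor, card:Oscar). State: card:Oscar, hat:Victor
Event 6 (give hat: Victor -> Eve). State: card:Oscar, hat:Eve
Event 7 (swap card<->hat: now card:Eve, hat:Oscar). State: card:Eve, hat:Oscar

Final state: card:Eve, hat:Oscar
The card is held by Eve.

Answer: Eve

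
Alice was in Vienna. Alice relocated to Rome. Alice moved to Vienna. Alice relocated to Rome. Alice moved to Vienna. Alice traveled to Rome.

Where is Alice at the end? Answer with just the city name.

Answer: Rome

Derivation:
Tracking Alice's location:
Start: Alice is in Vienna.
After move 1: Vienna -> Rome. Alice is in Rome.
After move 2: Rome -> Vienna. Alice is in Vienna.
After move 3: Vienna -> Rome. Alice is in Rome.
After move 4: Rome -> Vienna. Alice is in Vienna.
After move 5: Vienna -> Rome. Alice is in Rome.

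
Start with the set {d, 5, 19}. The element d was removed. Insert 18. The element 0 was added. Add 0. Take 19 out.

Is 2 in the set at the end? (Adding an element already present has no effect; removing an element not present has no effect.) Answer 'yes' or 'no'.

Tracking the set through each operation:
Start: {19, 5, d}
Event 1 (remove d): removed. Set: {19, 5}
Event 2 (add 18): added. Set: {18, 19, 5}
Event 3 (add 0): added. Set: {0, 18, 19, 5}
Event 4 (add 0): already present, no change. Set: {0, 18, 19, 5}
Event 5 (remove 19): removed. Set: {0, 18, 5}

Final set: {0, 18, 5} (size 3)
2 is NOT in the final set.

Answer: no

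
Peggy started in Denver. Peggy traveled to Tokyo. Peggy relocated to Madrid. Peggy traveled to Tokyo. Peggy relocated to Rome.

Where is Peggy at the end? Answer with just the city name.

Tracking Peggy's location:
Start: Peggy is in Denver.
After move 1: Denver -> Tokyo. Peggy is in Tokyo.
After move 2: Tokyo -> Madrid. Peggy is in Madrid.
After move 3: Madrid -> Tokyo. Peggy is in Tokyo.
After move 4: Tokyo -> Rome. Peggy is in Rome.

Answer: Rome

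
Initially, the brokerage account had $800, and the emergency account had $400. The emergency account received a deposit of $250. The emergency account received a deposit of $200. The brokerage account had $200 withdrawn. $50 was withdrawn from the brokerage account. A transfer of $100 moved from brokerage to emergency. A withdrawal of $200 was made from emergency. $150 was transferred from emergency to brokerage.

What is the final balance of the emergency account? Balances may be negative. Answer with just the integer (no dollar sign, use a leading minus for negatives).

Answer: 600

Derivation:
Tracking account balances step by step:
Start: brokerage=800, emergency=400
Event 1 (deposit 250 to emergency): emergency: 400 + 250 = 650. Balances: brokerage=800, emergency=650
Event 2 (deposit 200 to emergency): emergency: 650 + 200 = 850. Balances: brokerage=800, emergency=850
Event 3 (withdraw 200 from brokerage): brokerage: 800 - 200 = 600. Balances: brokerage=600, emergency=850
Event 4 (withdraw 50 from brokerage): brokerage: 600 - 50 = 550. Balances: brokerage=550, emergency=850
Event 5 (transfer 100 brokerage -> emergency): brokerage: 550 - 100 = 450, emergency: 850 + 100 = 950. Balances: brokerage=450, emergency=950
Event 6 (withdraw 200 from emergency): emergency: 950 - 200 = 750. Balances: brokerage=450, emergency=750
Event 7 (transfer 150 emergency -> brokerage): emergency: 750 - 150 = 600, brokerage: 450 + 150 = 600. Balances: brokerage=600, emergency=600

Final balance of emergency: 600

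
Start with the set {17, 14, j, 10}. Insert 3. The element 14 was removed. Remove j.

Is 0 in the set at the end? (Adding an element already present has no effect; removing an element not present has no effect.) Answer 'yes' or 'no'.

Answer: no

Derivation:
Tracking the set through each operation:
Start: {10, 14, 17, j}
Event 1 (add 3): added. Set: {10, 14, 17, 3, j}
Event 2 (remove 14): removed. Set: {10, 17, 3, j}
Event 3 (remove j): removed. Set: {10, 17, 3}

Final set: {10, 17, 3} (size 3)
0 is NOT in the final set.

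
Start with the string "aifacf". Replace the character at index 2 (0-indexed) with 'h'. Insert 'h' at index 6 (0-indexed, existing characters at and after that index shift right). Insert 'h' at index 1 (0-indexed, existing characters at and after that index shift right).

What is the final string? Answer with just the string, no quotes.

Applying each edit step by step:
Start: "aifacf"
Op 1 (replace idx 2: 'f' -> 'h'): "aifacf" -> "aihacf"
Op 2 (insert 'h' at idx 6): "aihacf" -> "aihacfh"
Op 3 (insert 'h' at idx 1): "aihacfh" -> "ahihacfh"

Answer: ahihacfh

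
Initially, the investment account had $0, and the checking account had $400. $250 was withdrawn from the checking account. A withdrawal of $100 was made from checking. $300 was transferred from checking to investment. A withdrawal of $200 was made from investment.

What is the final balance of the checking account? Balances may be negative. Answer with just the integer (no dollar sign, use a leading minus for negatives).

Tracking account balances step by step:
Start: investment=0, checking=400
Event 1 (withdraw 250 from checking): checking: 400 - 250 = 150. Balances: investment=0, checking=150
Event 2 (withdraw 100 from checking): checking: 150 - 100 = 50. Balances: investment=0, checking=50
Event 3 (transfer 300 checking -> investment): checking: 50 - 300 = -250, investment: 0 + 300 = 300. Balances: investment=300, checking=-250
Event 4 (withdraw 200 from investment): investment: 300 - 200 = 100. Balances: investment=100, checking=-250

Final balance of checking: -250

Answer: -250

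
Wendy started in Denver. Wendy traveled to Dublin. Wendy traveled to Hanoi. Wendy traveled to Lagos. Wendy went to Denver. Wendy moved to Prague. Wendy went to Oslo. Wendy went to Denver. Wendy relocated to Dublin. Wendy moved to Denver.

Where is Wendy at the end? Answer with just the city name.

Tracking Wendy's location:
Start: Wendy is in Denver.
After move 1: Denver -> Dublin. Wendy is in Dublin.
After move 2: Dublin -> Hanoi. Wendy is in Hanoi.
After move 3: Hanoi -> Lagos. Wendy is in Lagos.
After move 4: Lagos -> Denver. Wendy is in Denver.
After move 5: Denver -> Prague. Wendy is in Prague.
After move 6: Prague -> Oslo. Wendy is in Oslo.
After move 7: Oslo -> Denver. Wendy is in Denver.
After move 8: Denver -> Dublin. Wendy is in Dublin.
After move 9: Dublin -> Denver. Wendy is in Denver.

Answer: Denver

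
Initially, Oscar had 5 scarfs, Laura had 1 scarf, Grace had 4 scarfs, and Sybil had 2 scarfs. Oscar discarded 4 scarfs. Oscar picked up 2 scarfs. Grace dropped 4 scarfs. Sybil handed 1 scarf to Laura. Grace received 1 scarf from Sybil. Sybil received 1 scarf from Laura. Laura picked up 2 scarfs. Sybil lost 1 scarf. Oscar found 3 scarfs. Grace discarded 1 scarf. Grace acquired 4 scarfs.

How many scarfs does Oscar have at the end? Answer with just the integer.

Answer: 6

Derivation:
Tracking counts step by step:
Start: Oscar=5, Laura=1, Grace=4, Sybil=2
Event 1 (Oscar -4): Oscar: 5 -> 1. State: Oscar=1, Laura=1, Grace=4, Sybil=2
Event 2 (Oscar +2): Oscar: 1 -> 3. State: Oscar=3, Laura=1, Grace=4, Sybil=2
Event 3 (Grace -4): Grace: 4 -> 0. State: Oscar=3, Laura=1, Grace=0, Sybil=2
Event 4 (Sybil -> Laura, 1): Sybil: 2 -> 1, Laura: 1 -> 2. State: Oscar=3, Laura=2, Grace=0, Sybil=1
Event 5 (Sybil -> Grace, 1): Sybil: 1 -> 0, Grace: 0 -> 1. State: Oscar=3, Laura=2, Grace=1, Sybil=0
Event 6 (Laura -> Sybil, 1): Laura: 2 -> 1, Sybil: 0 -> 1. State: Oscar=3, Laura=1, Grace=1, Sybil=1
Event 7 (Laura +2): Laura: 1 -> 3. State: Oscar=3, Laura=3, Grace=1, Sybil=1
Event 8 (Sybil -1): Sybil: 1 -> 0. State: Oscar=3, Laura=3, Grace=1, Sybil=0
Event 9 (Oscar +3): Oscar: 3 -> 6. State: Oscar=6, Laura=3, Grace=1, Sybil=0
Event 10 (Grace -1): Grace: 1 -> 0. State: Oscar=6, Laura=3, Grace=0, Sybil=0
Event 11 (Grace +4): Grace: 0 -> 4. State: Oscar=6, Laura=3, Grace=4, Sybil=0

Oscar's final count: 6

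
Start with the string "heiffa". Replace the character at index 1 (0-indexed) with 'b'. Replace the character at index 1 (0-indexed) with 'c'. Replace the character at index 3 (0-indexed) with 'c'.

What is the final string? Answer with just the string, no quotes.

Applying each edit step by step:
Start: "heiffa"
Op 1 (replace idx 1: 'e' -> 'b'): "heiffa" -> "hbiffa"
Op 2 (replace idx 1: 'b' -> 'c'): "hbiffa" -> "hciffa"
Op 3 (replace idx 3: 'f' -> 'c'): "hciffa" -> "hcicfa"

Answer: hcicfa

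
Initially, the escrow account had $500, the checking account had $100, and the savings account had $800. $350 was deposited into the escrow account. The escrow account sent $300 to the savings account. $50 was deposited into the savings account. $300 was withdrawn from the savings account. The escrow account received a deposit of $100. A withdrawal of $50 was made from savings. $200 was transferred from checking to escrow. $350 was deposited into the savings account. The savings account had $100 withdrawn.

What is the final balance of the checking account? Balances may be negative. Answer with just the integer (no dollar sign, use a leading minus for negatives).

Answer: -100

Derivation:
Tracking account balances step by step:
Start: escrow=500, checking=100, savings=800
Event 1 (deposit 350 to escrow): escrow: 500 + 350 = 850. Balances: escrow=850, checking=100, savings=800
Event 2 (transfer 300 escrow -> savings): escrow: 850 - 300 = 550, savings: 800 + 300 = 1100. Balances: escrow=550, checking=100, savings=1100
Event 3 (deposit 50 to savings): savings: 1100 + 50 = 1150. Balances: escrow=550, checking=100, savings=1150
Event 4 (withdraw 300 from savings): savings: 1150 - 300 = 850. Balances: escrow=550, checking=100, savings=850
Event 5 (deposit 100 to escrow): escrow: 550 + 100 = 650. Balances: escrow=650, checking=100, savings=850
Event 6 (withdraw 50 from savings): savings: 850 - 50 = 800. Balances: escrow=650, checking=100, savings=800
Event 7 (transfer 200 checking -> escrow): checking: 100 - 200 = -100, escrow: 650 + 200 = 850. Balances: escrow=850, checking=-100, savings=800
Event 8 (deposit 350 to savings): savings: 800 + 350 = 1150. Balances: escrow=850, checking=-100, savings=1150
Event 9 (withdraw 100 from savings): savings: 1150 - 100 = 1050. Balances: escrow=850, checking=-100, savings=1050

Final balance of checking: -100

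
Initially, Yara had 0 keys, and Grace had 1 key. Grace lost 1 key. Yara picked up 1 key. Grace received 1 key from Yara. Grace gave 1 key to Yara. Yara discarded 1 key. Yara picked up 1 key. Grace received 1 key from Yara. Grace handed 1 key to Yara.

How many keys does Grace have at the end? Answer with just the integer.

Answer: 0

Derivation:
Tracking counts step by step:
Start: Yara=0, Grace=1
Event 1 (Grace -1): Grace: 1 -> 0. State: Yara=0, Grace=0
Event 2 (Yara +1): Yara: 0 -> 1. State: Yara=1, Grace=0
Event 3 (Yara -> Grace, 1): Yara: 1 -> 0, Grace: 0 -> 1. State: Yara=0, Grace=1
Event 4 (Grace -> Yara, 1): Grace: 1 -> 0, Yara: 0 -> 1. State: Yara=1, Grace=0
Event 5 (Yara -1): Yara: 1 -> 0. State: Yara=0, Grace=0
Event 6 (Yara +1): Yara: 0 -> 1. State: Yara=1, Grace=0
Event 7 (Yara -> Grace, 1): Yara: 1 -> 0, Grace: 0 -> 1. State: Yara=0, Grace=1
Event 8 (Grace -> Yara, 1): Grace: 1 -> 0, Yara: 0 -> 1. State: Yara=1, Grace=0

Grace's final count: 0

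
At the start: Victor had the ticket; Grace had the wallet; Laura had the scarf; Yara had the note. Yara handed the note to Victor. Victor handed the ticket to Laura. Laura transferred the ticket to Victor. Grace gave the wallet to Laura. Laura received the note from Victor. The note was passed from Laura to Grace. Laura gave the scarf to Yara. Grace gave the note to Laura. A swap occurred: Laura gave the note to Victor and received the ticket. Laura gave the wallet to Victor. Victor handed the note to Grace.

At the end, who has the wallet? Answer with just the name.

Answer: Victor

Derivation:
Tracking all object holders:
Start: ticket:Victor, wallet:Grace, scarf:Laura, note:Yara
Event 1 (give note: Yara -> Victor). State: ticket:Victor, wallet:Grace, scarf:Laura, note:Victor
Event 2 (give ticket: Victor -> Laura). State: ticket:Laura, wallet:Grace, scarf:Laura, note:Victor
Event 3 (give ticket: Laura -> Victor). State: ticket:Victor, wallet:Grace, scarf:Laura, note:Victor
Event 4 (give wallet: Grace -> Laura). State: ticket:Victor, wallet:Laura, scarf:Laura, note:Victor
Event 5 (give note: Victor -> Laura). State: ticket:Victor, wallet:Laura, scarf:Laura, note:Laura
Event 6 (give note: Laura -> Grace). State: ticket:Victor, wallet:Laura, scarf:Laura, note:Grace
Event 7 (give scarf: Laura -> Yara). State: ticket:Victor, wallet:Laura, scarf:Yara, note:Grace
Event 8 (give note: Grace -> Laura). State: ticket:Victor, wallet:Laura, scarf:Yara, note:Laura
Event 9 (swap note<->ticket: now note:Victor, ticket:Laura). State: ticket:Laura, wallet:Laura, scarf:Yara, note:Victor
Event 10 (give wallet: Laura -> Victor). State: ticket:Laura, wallet:Victor, scarf:Yara, note:Victor
Event 11 (give note: Victor -> Grace). State: ticket:Laura, wallet:Victor, scarf:Yara, note:Grace

Final state: ticket:Laura, wallet:Victor, scarf:Yara, note:Grace
The wallet is held by Victor.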